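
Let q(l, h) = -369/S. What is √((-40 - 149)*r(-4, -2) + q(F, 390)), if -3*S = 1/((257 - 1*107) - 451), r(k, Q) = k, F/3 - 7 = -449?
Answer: 3*I*√36939 ≈ 576.59*I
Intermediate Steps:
F = -1326 (F = 21 + 3*(-449) = 21 - 1347 = -1326)
S = 1/903 (S = -1/(3*((257 - 1*107) - 451)) = -1/(3*((257 - 107) - 451)) = -1/(3*(150 - 451)) = -⅓/(-301) = -⅓*(-1/301) = 1/903 ≈ 0.0011074)
q(l, h) = -333207 (q(l, h) = -369/1/903 = -369*903 = -333207)
√((-40 - 149)*r(-4, -2) + q(F, 390)) = √((-40 - 149)*(-4) - 333207) = √(-189*(-4) - 333207) = √(756 - 333207) = √(-332451) = 3*I*√36939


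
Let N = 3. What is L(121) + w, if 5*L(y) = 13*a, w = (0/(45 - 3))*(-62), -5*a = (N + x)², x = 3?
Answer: -468/25 ≈ -18.720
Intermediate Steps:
a = -36/5 (a = -(3 + 3)²/5 = -⅕*6² = -⅕*36 = -36/5 ≈ -7.2000)
w = 0 (w = (0/42)*(-62) = ((1/42)*0)*(-62) = 0*(-62) = 0)
L(y) = -468/25 (L(y) = (13*(-36/5))/5 = (⅕)*(-468/5) = -468/25)
L(121) + w = -468/25 + 0 = -468/25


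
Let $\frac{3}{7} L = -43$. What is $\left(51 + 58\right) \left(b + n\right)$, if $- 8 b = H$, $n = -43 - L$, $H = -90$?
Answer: $\frac{89707}{12} \approx 7475.6$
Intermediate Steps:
$L = - \frac{301}{3}$ ($L = \frac{7}{3} \left(-43\right) = - \frac{301}{3} \approx -100.33$)
$n = \frac{172}{3}$ ($n = -43 - - \frac{301}{3} = -43 + \frac{301}{3} = \frac{172}{3} \approx 57.333$)
$b = \frac{45}{4}$ ($b = \left(- \frac{1}{8}\right) \left(-90\right) = \frac{45}{4} \approx 11.25$)
$\left(51 + 58\right) \left(b + n\right) = \left(51 + 58\right) \left(\frac{45}{4} + \frac{172}{3}\right) = 109 \cdot \frac{823}{12} = \frac{89707}{12}$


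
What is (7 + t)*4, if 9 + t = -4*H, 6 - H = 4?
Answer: -40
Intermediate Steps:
H = 2 (H = 6 - 1*4 = 6 - 4 = 2)
t = -17 (t = -9 - 4*2 = -9 - 8 = -17)
(7 + t)*4 = (7 - 17)*4 = -10*4 = -40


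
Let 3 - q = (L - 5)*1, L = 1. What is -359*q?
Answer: -2513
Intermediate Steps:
q = 7 (q = 3 - (1 - 5) = 3 - (-4) = 3 - 1*(-4) = 3 + 4 = 7)
-359*q = -359*7 = -2513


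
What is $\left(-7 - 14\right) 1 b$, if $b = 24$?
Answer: $-504$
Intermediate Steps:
$\left(-7 - 14\right) 1 b = \left(-7 - 14\right) 1 \cdot 24 = \left(-21\right) 1 \cdot 24 = \left(-21\right) 24 = -504$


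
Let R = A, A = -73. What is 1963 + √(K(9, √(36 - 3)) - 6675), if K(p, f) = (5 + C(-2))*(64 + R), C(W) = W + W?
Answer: 1963 + 2*I*√1671 ≈ 1963.0 + 81.756*I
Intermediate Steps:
C(W) = 2*W
R = -73
K(p, f) = -9 (K(p, f) = (5 + 2*(-2))*(64 - 73) = (5 - 4)*(-9) = 1*(-9) = -9)
1963 + √(K(9, √(36 - 3)) - 6675) = 1963 + √(-9 - 6675) = 1963 + √(-6684) = 1963 + 2*I*√1671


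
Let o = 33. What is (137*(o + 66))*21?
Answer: 284823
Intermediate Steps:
(137*(o + 66))*21 = (137*(33 + 66))*21 = (137*99)*21 = 13563*21 = 284823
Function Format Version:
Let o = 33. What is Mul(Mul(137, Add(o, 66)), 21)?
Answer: 284823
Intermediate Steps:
Mul(Mul(137, Add(o, 66)), 21) = Mul(Mul(137, Add(33, 66)), 21) = Mul(Mul(137, 99), 21) = Mul(13563, 21) = 284823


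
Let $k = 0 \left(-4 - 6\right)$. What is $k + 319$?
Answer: $319$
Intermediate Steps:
$k = 0$ ($k = 0 \left(-10\right) = 0$)
$k + 319 = 0 + 319 = 319$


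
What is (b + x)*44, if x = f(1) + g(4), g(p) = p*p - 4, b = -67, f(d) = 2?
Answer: -2332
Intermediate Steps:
g(p) = -4 + p² (g(p) = p² - 4 = -4 + p²)
x = 14 (x = 2 + (-4 + 4²) = 2 + (-4 + 16) = 2 + 12 = 14)
(b + x)*44 = (-67 + 14)*44 = -53*44 = -2332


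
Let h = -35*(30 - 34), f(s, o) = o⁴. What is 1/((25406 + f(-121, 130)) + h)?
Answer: 1/285635546 ≈ 3.5010e-9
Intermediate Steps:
h = 140 (h = -35*(-4) = 140)
1/((25406 + f(-121, 130)) + h) = 1/((25406 + 130⁴) + 140) = 1/((25406 + 285610000) + 140) = 1/(285635406 + 140) = 1/285635546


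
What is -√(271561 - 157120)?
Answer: -√114441 ≈ -338.29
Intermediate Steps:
-√(271561 - 157120) = -√114441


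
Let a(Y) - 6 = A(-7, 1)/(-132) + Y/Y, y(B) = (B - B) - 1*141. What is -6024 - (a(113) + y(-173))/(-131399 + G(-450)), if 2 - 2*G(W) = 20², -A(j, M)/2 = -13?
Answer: -52321268089/8685468 ≈ -6024.0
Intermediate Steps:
A(j, M) = 26 (A(j, M) = -2*(-13) = 26)
y(B) = -141 (y(B) = 0 - 141 = -141)
a(Y) = 449/66 (a(Y) = 6 + (26/(-132) + Y/Y) = 6 + (26*(-1/132) + 1) = 6 + (-13/66 + 1) = 6 + 53/66 = 449/66)
G(W) = -199 (G(W) = 1 - ½*20² = 1 - ½*400 = 1 - 200 = -199)
-6024 - (a(113) + y(-173))/(-131399 + G(-450)) = -6024 - (449/66 - 141)/(-131399 - 199) = -6024 - (-8857)/(66*(-131598)) = -6024 - (-8857)*(-1)/(66*131598) = -6024 - 1*8857/8685468 = -6024 - 8857/8685468 = -52321268089/8685468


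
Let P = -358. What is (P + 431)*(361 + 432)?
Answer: 57889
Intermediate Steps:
(P + 431)*(361 + 432) = (-358 + 431)*(361 + 432) = 73*793 = 57889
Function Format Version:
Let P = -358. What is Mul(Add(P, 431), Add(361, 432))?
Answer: 57889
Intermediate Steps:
Mul(Add(P, 431), Add(361, 432)) = Mul(Add(-358, 431), Add(361, 432)) = Mul(73, 793) = 57889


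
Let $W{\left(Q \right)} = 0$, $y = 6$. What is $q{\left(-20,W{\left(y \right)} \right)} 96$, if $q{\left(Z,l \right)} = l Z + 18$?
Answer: $1728$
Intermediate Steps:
$q{\left(Z,l \right)} = 18 + Z l$ ($q{\left(Z,l \right)} = Z l + 18 = 18 + Z l$)
$q{\left(-20,W{\left(y \right)} \right)} 96 = \left(18 - 0\right) 96 = \left(18 + 0\right) 96 = 18 \cdot 96 = 1728$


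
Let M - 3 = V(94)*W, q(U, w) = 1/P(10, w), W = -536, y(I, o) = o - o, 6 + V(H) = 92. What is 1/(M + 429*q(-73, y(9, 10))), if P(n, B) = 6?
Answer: -2/92043 ≈ -2.1729e-5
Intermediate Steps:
V(H) = 86 (V(H) = -6 + 92 = 86)
y(I, o) = 0
q(U, w) = 1/6
M = -46093 (M = 3 + 86*(-536) = 3 - 46096 = -46093)
1/(M + 429*q(-73, y(9, 10))) = 1/(-46093 + 429*(1/6)) = 1/(-46093 + 143/2) = 1/(-92043/2) = -2/92043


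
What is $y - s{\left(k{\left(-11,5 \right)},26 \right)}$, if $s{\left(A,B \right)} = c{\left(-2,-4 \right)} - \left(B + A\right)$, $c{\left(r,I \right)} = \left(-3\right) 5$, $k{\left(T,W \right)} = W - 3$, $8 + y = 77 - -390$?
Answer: $502$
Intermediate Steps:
$y = 459$ ($y = -8 + \left(77 - -390\right) = -8 + \left(77 + 390\right) = -8 + 467 = 459$)
$k{\left(T,W \right)} = -3 + W$ ($k{\left(T,W \right)} = W - 3 = -3 + W$)
$c{\left(r,I \right)} = -15$
$s{\left(A,B \right)} = -15 - A - B$ ($s{\left(A,B \right)} = -15 - \left(B + A\right) = -15 - \left(A + B\right) = -15 - A - B$)
$y - s{\left(k{\left(-11,5 \right)},26 \right)} = 459 - \left(-15 - \left(-3 + 5\right) - 26\right) = 459 - \left(-15 - 2 - 26\right) = 459 - -43 = 459 + 43 = 502$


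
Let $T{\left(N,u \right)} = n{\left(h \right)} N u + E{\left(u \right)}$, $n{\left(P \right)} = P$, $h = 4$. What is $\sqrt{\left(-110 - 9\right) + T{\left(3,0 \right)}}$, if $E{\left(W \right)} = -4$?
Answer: $i \sqrt{123} \approx 11.091 i$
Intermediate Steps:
$T{\left(N,u \right)} = -4 + 4 N u$ ($T{\left(N,u \right)} = 4 N u - 4 = -4 + 4 N u$)
$\sqrt{\left(-110 - 9\right) + T{\left(3,0 \right)}} = \sqrt{\left(-110 - 9\right) - \left(4 - 0\right)} = \sqrt{-119 + \left(-4 + 0\right)} = \sqrt{-119 - 4} = \sqrt{-123} = i \sqrt{123}$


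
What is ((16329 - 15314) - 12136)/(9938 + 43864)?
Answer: -3707/17934 ≈ -0.20670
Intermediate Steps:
((16329 - 15314) - 12136)/(9938 + 43864) = (1015 - 12136)/53802 = -11121*1/53802 = -3707/17934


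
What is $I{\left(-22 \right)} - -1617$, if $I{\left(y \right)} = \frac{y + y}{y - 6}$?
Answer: $\frac{11330}{7} \approx 1618.6$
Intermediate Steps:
$I{\left(y \right)} = \frac{2 y}{-6 + y}$
$I{\left(-22 \right)} - -1617 = 2 \left(-22\right) \frac{1}{-6 - 22} - -1617 = 2 \left(-22\right) \frac{1}{-28} + 1617 = 2 \left(-22\right) \left(- \frac{1}{28}\right) + 1617 = \frac{11}{7} + 1617 = \frac{11330}{7}$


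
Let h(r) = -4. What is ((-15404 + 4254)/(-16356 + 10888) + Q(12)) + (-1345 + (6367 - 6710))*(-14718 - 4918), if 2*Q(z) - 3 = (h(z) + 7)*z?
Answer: 45310020900/1367 ≈ 3.3146e+7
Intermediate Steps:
Q(z) = 3/2 + 3*z/2 (Q(z) = 3/2 + ((-4 + 7)*z)/2 = 3/2 + (3*z)/2 = 3/2 + 3*z/2)
((-15404 + 4254)/(-16356 + 10888) + Q(12)) + (-1345 + (6367 - 6710))*(-14718 - 4918) = ((-15404 + 4254)/(-16356 + 10888) + (3/2 + (3/2)*12)) + (-1345 + (6367 - 6710))*(-14718 - 4918) = (-11150/(-5468) + (3/2 + 18)) + (-1345 - 343)*(-19636) = (-11150*(-1/5468) + 39/2) - 1688*(-19636) = (5575/2734 + 39/2) + 33145568 = 29444/1367 + 33145568 = 45310020900/1367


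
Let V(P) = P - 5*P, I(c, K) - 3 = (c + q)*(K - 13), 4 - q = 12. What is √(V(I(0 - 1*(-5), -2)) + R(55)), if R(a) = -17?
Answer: I*√209 ≈ 14.457*I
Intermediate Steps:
q = -8 (q = 4 - 1*12 = 4 - 12 = -8)
I(c, K) = 3 + (-13 + K)*(-8 + c) (I(c, K) = 3 + (c - 8)*(K - 13) = 3 + (-8 + c)*(-13 + K) = 3 + (-13 + K)*(-8 + c))
V(P) = -4*P
√(V(I(0 - 1*(-5), -2)) + R(55)) = √(-4*(107 - 13*(0 - 1*(-5)) - 8*(-2) - 2*(0 - 1*(-5))) - 17) = √(-4*(107 - 13*(0 + 5) + 16 - 2*(0 + 5)) - 17) = √(-4*(107 - 13*5 + 16 - 2*5) - 17) = √(-4*(107 - 65 + 16 - 10) - 17) = √(-4*48 - 17) = √(-192 - 17) = √(-209) = I*√209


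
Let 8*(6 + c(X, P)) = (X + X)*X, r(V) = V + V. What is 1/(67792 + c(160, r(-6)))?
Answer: 1/74186 ≈ 1.3480e-5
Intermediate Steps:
r(V) = 2*V
c(X, P) = -6 + X²/4 (c(X, P) = -6 + ((X + X)*X)/8 = -6 + ((2*X)*X)/8 = -6 + (2*X²)/8 = -6 + X²/4)
1/(67792 + c(160, r(-6))) = 1/(67792 + (-6 + (¼)*160²)) = 1/(67792 + (-6 + (¼)*25600)) = 1/(67792 + (-6 + 6400)) = 1/(67792 + 6394) = 1/74186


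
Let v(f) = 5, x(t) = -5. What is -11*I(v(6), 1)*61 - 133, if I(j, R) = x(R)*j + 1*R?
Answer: 15971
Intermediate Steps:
I(j, R) = R - 5*j (I(j, R) = -5*j + 1*R = -5*j + R = R - 5*j)
-11*I(v(6), 1)*61 - 133 = -11*(1 - 5*5)*61 - 133 = -11*(1 - 25)*61 - 133 = -11*(-24)*61 - 133 = 264*61 - 133 = 16104 - 133 = 15971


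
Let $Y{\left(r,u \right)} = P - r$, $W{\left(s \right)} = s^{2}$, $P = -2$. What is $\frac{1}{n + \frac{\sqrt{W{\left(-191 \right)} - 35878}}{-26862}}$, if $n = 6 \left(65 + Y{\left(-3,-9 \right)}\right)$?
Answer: $\frac{31748949936}{12572584174589} + \frac{8954 \sqrt{67}}{12572584174589} \approx 0.0025253$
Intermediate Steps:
$Y{\left(r,u \right)} = -2 - r$
$n = 396$ ($n = 6 \left(65 - -1\right) = 6 \left(65 + \left(-2 + 3\right)\right) = 6 \left(65 + 1\right) = 6 \cdot 66 = 396$)
$\frac{1}{n + \frac{\sqrt{W{\left(-191 \right)} - 35878}}{-26862}} = \frac{1}{396 + \frac{\sqrt{\left(-191\right)^{2} - 35878}}{-26862}} = \frac{1}{396 + \sqrt{36481 - 35878} \left(- \frac{1}{26862}\right)} = \frac{1}{396 + \sqrt{603} \left(- \frac{1}{26862}\right)} = \frac{1}{396 + 3 \sqrt{67} \left(- \frac{1}{26862}\right)} = \frac{1}{396 - \frac{\sqrt{67}}{8954}}$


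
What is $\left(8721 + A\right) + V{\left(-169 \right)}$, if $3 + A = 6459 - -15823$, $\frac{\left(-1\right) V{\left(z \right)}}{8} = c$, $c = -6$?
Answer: $31048$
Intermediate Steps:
$V{\left(z \right)} = 48$ ($V{\left(z \right)} = \left(-8\right) \left(-6\right) = 48$)
$A = 22279$ ($A = -3 + \left(6459 - -15823\right) = -3 + \left(6459 + 15823\right) = -3 + 22282 = 22279$)
$\left(8721 + A\right) + V{\left(-169 \right)} = \left(8721 + 22279\right) + 48 = 31000 + 48 = 31048$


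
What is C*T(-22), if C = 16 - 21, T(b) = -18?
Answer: 90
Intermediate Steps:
C = -5
C*T(-22) = -5*(-18) = 90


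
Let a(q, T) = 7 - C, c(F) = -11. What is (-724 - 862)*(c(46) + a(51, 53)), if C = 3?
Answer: 11102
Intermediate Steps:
a(q, T) = 4 (a(q, T) = 7 - 1*3 = 7 - 3 = 4)
(-724 - 862)*(c(46) + a(51, 53)) = (-724 - 862)*(-11 + 4) = -1586*(-7) = 11102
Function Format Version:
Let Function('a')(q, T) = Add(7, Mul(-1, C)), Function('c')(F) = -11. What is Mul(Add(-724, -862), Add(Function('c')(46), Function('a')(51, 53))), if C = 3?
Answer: 11102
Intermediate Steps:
Function('a')(q, T) = 4 (Function('a')(q, T) = Add(7, Mul(-1, 3)) = Add(7, -3) = 4)
Mul(Add(-724, -862), Add(Function('c')(46), Function('a')(51, 53))) = Mul(Add(-724, -862), Add(-11, 4)) = Mul(-1586, -7) = 11102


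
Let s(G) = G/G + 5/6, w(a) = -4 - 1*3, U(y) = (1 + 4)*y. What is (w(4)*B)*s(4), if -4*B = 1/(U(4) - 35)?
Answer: -77/360 ≈ -0.21389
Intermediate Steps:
U(y) = 5*y
w(a) = -7 (w(a) = -4 - 3 = -7)
s(G) = 11/6 (s(G) = 1 + 5*(1/6) = 1 + 5/6 = 11/6)
B = 1/60 (B = -1/(4*(5*4 - 35)) = -1/(4*(20 - 35)) = -1/4/(-15) = -1/4*(-1/15) = 1/60 ≈ 0.016667)
(w(4)*B)*s(4) = -7*1/60*(11/6) = -7/60*11/6 = -77/360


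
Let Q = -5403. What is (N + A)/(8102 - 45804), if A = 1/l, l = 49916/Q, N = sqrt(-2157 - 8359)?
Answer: 5403/1881933032 - I*sqrt(2629)/18851 ≈ 2.871e-6 - 0.0027199*I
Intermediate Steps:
N = 2*I*sqrt(2629) (N = sqrt(-10516) = 2*I*sqrt(2629) ≈ 102.55*I)
l = -49916/5403 (l = 49916/(-5403) = 49916*(-1/5403) = -49916/5403 ≈ -9.2386)
A = -5403/49916 (A = 1/(-49916/5403) = -5403/49916 ≈ -0.10824)
(N + A)/(8102 - 45804) = (2*I*sqrt(2629) - 5403/49916)/(8102 - 45804) = (-5403/49916 + 2*I*sqrt(2629))/(-37702) = (-5403/49916 + 2*I*sqrt(2629))*(-1/37702) = 5403/1881933032 - I*sqrt(2629)/18851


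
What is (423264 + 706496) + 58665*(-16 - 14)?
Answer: -630190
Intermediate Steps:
(423264 + 706496) + 58665*(-16 - 14) = 1129760 + 58665*(-30) = 1129760 - 1759950 = -630190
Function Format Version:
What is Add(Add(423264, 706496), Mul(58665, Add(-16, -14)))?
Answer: -630190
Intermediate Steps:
Add(Add(423264, 706496), Mul(58665, Add(-16, -14))) = Add(1129760, Mul(58665, -30)) = Add(1129760, -1759950) = -630190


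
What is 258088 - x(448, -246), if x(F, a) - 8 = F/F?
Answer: 258079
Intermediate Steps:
x(F, a) = 9 (x(F, a) = 8 + F/F = 8 + 1 = 9)
258088 - x(448, -246) = 258088 - 1*9 = 258088 - 9 = 258079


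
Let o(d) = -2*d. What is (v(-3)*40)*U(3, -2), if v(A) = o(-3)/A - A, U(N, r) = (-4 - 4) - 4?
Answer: -480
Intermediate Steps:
U(N, r) = -12 (U(N, r) = -8 - 4 = -12)
v(A) = -A + 6/A (v(A) = (-2*(-3))/A - A = 6/A - A = -A + 6/A)
(v(-3)*40)*U(3, -2) = ((-1*(-3) + 6/(-3))*40)*(-12) = ((3 + 6*(-⅓))*40)*(-12) = ((3 - 2)*40)*(-12) = (1*40)*(-12) = 40*(-12) = -480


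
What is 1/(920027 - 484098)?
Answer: 1/435929 ≈ 2.2940e-6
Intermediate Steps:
1/(920027 - 484098) = 1/435929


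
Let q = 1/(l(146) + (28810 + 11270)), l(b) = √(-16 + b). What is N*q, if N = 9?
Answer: 36072/160640627 - 9*√130/1606406270 ≈ 0.00022449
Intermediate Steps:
q = 1/(40080 + √130) (q = 1/(√(-16 + 146) + (28810 + 11270)) = 1/(√130 + 40080) = 1/(40080 + √130) ≈ 2.4943e-5)
N*q = 9*(4008/160640627 - √130/1606406270) = 36072/160640627 - 9*√130/1606406270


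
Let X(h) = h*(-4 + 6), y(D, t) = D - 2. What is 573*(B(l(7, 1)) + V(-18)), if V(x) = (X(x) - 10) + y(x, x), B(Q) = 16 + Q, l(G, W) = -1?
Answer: -29223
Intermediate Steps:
y(D, t) = -2 + D
X(h) = 2*h (X(h) = h*2 = 2*h)
V(x) = -12 + 3*x (V(x) = (2*x - 10) + (-2 + x) = (-10 + 2*x) + (-2 + x) = -12 + 3*x)
573*(B(l(7, 1)) + V(-18)) = 573*((16 - 1) + (-12 + 3*(-18))) = 573*(15 + (-12 - 54)) = 573*(15 - 66) = 573*(-51) = -29223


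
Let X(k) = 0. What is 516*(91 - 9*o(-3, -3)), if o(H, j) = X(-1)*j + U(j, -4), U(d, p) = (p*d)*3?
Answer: -120228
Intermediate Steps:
U(d, p) = 3*d*p (U(d, p) = (d*p)*3 = 3*d*p)
o(H, j) = -12*j (o(H, j) = 0*j + 3*j*(-4) = 0 - 12*j = -12*j)
516*(91 - 9*o(-3, -3)) = 516*(91 - (-108)*(-3)) = 516*(91 - 9*36) = 516*(91 - 324) = 516*(-233) = -120228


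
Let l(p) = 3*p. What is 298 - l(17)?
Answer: 247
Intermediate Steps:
298 - l(17) = 298 - 3*17 = 298 - 1*51 = 298 - 51 = 247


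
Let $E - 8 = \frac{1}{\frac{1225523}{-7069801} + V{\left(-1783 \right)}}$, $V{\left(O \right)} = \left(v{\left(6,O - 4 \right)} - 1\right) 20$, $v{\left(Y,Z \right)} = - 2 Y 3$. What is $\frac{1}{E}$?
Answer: $\frac{5232878263}{41855956303} \approx 0.12502$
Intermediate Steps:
$v{\left(Y,Z \right)} = - 6 Y$
$V{\left(O \right)} = -740$ ($V{\left(O \right)} = \left(\left(-6\right) 6 - 1\right) 20 = \left(-36 - 1\right) 20 = \left(-37\right) 20 = -740$)
$E = \frac{41855956303}{5232878263}$ ($E = 8 + \frac{1}{\frac{1225523}{-7069801} - 740} = 8 + \frac{1}{1225523 \left(- \frac{1}{7069801}\right) - 740} = 8 + \frac{1}{- \frac{1225523}{7069801} - 740} = 8 + \frac{1}{- \frac{5232878263}{7069801}} = 8 - \frac{7069801}{5232878263} = \frac{41855956303}{5232878263} \approx 7.9986$)
$\frac{1}{E} = \frac{1}{\frac{41855956303}{5232878263}} = \frac{5232878263}{41855956303}$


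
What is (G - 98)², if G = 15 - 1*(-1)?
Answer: 6724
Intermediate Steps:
G = 16 (G = 15 + 1 = 16)
(G - 98)² = (16 - 98)² = (-82)² = 6724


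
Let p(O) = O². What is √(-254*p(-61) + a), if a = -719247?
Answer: I*√1664381 ≈ 1290.1*I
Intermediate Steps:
√(-254*p(-61) + a) = √(-254*(-61)² - 719247) = √(-254*3721 - 719247) = √(-945134 - 719247) = √(-1664381) = I*√1664381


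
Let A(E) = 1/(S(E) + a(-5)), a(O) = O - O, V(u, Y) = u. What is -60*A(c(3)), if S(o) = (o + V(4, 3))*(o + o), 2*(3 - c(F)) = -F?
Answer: -40/51 ≈ -0.78431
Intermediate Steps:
a(O) = 0
c(F) = 3 + F/2 (c(F) = 3 - (-1)*F/2 = 3 + F/2)
S(o) = 2*o*(4 + o) (S(o) = (o + 4)*(o + o) = (4 + o)*(2*o) = 2*o*(4 + o))
A(E) = 1/(2*E*(4 + E)) (A(E) = 1/(2*E*(4 + E) + 0) = 1/(2*E*(4 + E)))
-60*A(c(3)) = -30/((3 + (½)*3)*(4 + (3 + (½)*3))) = -30/((3 + 3/2)*(4 + (3 + 3/2))) = -30/(9/2*(4 + 9/2)) = -30*2/(9*17/2) = -30*2*2/(9*17) = -60*2/153 = -40/51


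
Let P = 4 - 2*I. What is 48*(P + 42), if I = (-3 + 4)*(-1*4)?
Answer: 2592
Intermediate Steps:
I = -4 (I = 1*(-4) = -4)
P = 12 (P = 4 - 2*(-4) = 4 + 8 = 12)
48*(P + 42) = 48*(12 + 42) = 48*54 = 2592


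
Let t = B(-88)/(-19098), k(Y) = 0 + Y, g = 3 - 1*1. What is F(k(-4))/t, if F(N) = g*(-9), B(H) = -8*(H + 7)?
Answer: 1061/2 ≈ 530.50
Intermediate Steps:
g = 2 (g = 3 - 1 = 2)
k(Y) = Y
B(H) = -56 - 8*H (B(H) = -8*(7 + H) = -56 - 8*H)
F(N) = -18 (F(N) = 2*(-9) = -18)
t = -36/1061 (t = (-56 - 8*(-88))/(-19098) = (-56 + 704)*(-1/19098) = 648*(-1/19098) = -36/1061 ≈ -0.033930)
F(k(-4))/t = -18/(-36/1061) = -18*(-1061/36) = 1061/2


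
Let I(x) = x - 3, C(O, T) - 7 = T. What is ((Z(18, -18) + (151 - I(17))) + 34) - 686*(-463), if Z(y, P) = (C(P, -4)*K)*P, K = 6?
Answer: 317465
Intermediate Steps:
C(O, T) = 7 + T
Z(y, P) = 18*P (Z(y, P) = ((7 - 4)*6)*P = (3*6)*P = 18*P)
I(x) = -3 + x
((Z(18, -18) + (151 - I(17))) + 34) - 686*(-463) = ((18*(-18) + (151 - (-3 + 17))) + 34) - 686*(-463) = ((-324 + (151 - 1*14)) + 34) + 317618 = ((-324 + (151 - 14)) + 34) + 317618 = ((-324 + 137) + 34) + 317618 = (-187 + 34) + 317618 = -153 + 317618 = 317465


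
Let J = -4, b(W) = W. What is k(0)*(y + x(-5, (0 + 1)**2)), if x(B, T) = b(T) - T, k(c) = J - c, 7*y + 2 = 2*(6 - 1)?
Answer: -32/7 ≈ -4.5714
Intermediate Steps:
y = 8/7 (y = -2/7 + (2*(6 - 1))/7 = -2/7 + (2*5)/7 = -2/7 + (1/7)*10 = -2/7 + 10/7 = 8/7 ≈ 1.1429)
k(c) = -4 - c
x(B, T) = 0 (x(B, T) = T - T = 0)
k(0)*(y + x(-5, (0 + 1)**2)) = (-4 - 1*0)*(8/7 + 0) = (-4 + 0)*(8/7) = -4*8/7 = -32/7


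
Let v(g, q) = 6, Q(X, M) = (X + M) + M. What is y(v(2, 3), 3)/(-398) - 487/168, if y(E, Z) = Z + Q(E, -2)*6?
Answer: -98173/33432 ≈ -2.9365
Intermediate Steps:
Q(X, M) = X + 2*M (Q(X, M) = (M + X) + M = X + 2*M)
y(E, Z) = -24 + Z + 6*E (y(E, Z) = Z + (E + 2*(-2))*6 = Z + (E - 4)*6 = Z + (-4 + E)*6 = Z + (-24 + 6*E) = -24 + Z + 6*E)
y(v(2, 3), 3)/(-398) - 487/168 = (-24 + 3 + 6*6)/(-398) - 487/168 = (-24 + 3 + 36)*(-1/398) - 487*1/168 = 15*(-1/398) - 487/168 = -15/398 - 487/168 = -98173/33432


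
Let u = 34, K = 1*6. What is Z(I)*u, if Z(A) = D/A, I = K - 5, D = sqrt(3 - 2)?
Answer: 34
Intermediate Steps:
D = 1 (D = sqrt(1) = 1)
K = 6
I = 1 (I = 6 - 5 = 1)
Z(A) = 1/A
Z(I)*u = 34/1 = 1*34 = 34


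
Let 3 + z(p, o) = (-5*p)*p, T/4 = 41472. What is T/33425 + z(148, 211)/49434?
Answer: 648528731/236047350 ≈ 2.7475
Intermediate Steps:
T = 165888 (T = 4*41472 = 165888)
z(p, o) = -3 - 5*p**2 (z(p, o) = -3 + (-5*p)*p = -3 - 5*p**2)
T/33425 + z(148, 211)/49434 = 165888/33425 + (-3 - 5*148**2)/49434 = 165888*(1/33425) + (-3 - 5*21904)*(1/49434) = 165888/33425 + (-3 - 109520)*(1/49434) = 165888/33425 - 109523*1/49434 = 165888/33425 - 109523/49434 = 648528731/236047350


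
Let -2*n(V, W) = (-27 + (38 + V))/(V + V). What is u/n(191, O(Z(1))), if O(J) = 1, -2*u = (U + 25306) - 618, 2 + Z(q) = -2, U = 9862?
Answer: 6599050/101 ≈ 65337.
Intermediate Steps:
Z(q) = -4 (Z(q) = -2 - 2 = -4)
u = -17275 (u = -((9862 + 25306) - 618)/2 = -(35168 - 618)/2 = -1/2*34550 = -17275)
n(V, W) = -(11 + V)/(4*V) (n(V, W) = -(-27 + (38 + V))/(2*(V + V)) = -(11 + V)/(2*(2*V)) = -(11 + V)*1/(2*V)/2 = -(11 + V)/(4*V))
u/n(191, O(Z(1))) = -17275*764/(-11 - 1*191) = -17275*764/(-11 - 191) = -17275/((1/4)*(1/191)*(-202)) = -17275/(-101/382) = -17275*(-382/101) = 6599050/101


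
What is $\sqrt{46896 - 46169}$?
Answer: $\sqrt{727} \approx 26.963$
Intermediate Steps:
$\sqrt{46896 - 46169} = \sqrt{727}$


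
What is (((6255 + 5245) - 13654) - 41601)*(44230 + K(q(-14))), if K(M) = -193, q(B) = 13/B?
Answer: -1926838935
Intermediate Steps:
(((6255 + 5245) - 13654) - 41601)*(44230 + K(q(-14))) = (((6255 + 5245) - 13654) - 41601)*(44230 - 193) = ((11500 - 13654) - 41601)*44037 = (-2154 - 41601)*44037 = -43755*44037 = -1926838935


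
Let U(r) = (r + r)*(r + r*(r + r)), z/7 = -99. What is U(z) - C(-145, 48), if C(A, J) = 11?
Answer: -1330289741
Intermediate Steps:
z = -693 (z = 7*(-99) = -693)
U(r) = 2*r*(r + 2*r²) (U(r) = (2*r)*(r + r*(2*r)) = (2*r)*(r + 2*r²) = 2*r*(r + 2*r²))
U(z) - C(-145, 48) = (-693)²*(2 + 4*(-693)) - 1*11 = 480249*(2 - 2772) - 11 = 480249*(-2770) - 11 = -1330289730 - 11 = -1330289741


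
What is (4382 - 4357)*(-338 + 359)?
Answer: 525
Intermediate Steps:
(4382 - 4357)*(-338 + 359) = 25*21 = 525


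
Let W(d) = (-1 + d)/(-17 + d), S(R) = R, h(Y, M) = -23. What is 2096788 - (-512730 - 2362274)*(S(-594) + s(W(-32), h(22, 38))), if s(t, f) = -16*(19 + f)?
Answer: -1521655332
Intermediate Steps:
W(d) = (-1 + d)/(-17 + d)
s(t, f) = -304 - 16*f
2096788 - (-512730 - 2362274)*(S(-594) + s(W(-32), h(22, 38))) = 2096788 - (-512730 - 2362274)*(-594 + (-304 - 16*(-23))) = 2096788 - (-2875004)*(-594 + (-304 + 368)) = 2096788 - (-2875004)*(-594 + 64) = 2096788 - (-2875004)*(-530) = 2096788 - 1*1523752120 = 2096788 - 1523752120 = -1521655332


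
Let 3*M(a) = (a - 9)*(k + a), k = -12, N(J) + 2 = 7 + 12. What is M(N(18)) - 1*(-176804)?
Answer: 530452/3 ≈ 1.7682e+5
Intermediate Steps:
N(J) = 17 (N(J) = -2 + (7 + 12) = -2 + 19 = 17)
M(a) = (-12 + a)*(-9 + a)/3 (M(a) = ((a - 9)*(-12 + a))/3 = ((-9 + a)*(-12 + a))/3 = ((-12 + a)*(-9 + a))/3 = (-12 + a)*(-9 + a)/3)
M(N(18)) - 1*(-176804) = (36 - 7*17 + (1/3)*17**2) - 1*(-176804) = (36 - 119 + (1/3)*289) + 176804 = (36 - 119 + 289/3) + 176804 = 40/3 + 176804 = 530452/3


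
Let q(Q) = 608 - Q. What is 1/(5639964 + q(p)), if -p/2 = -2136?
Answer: 1/5636300 ≈ 1.7742e-7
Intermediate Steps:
p = 4272 (p = -2*(-2136) = 4272)
1/(5639964 + q(p)) = 1/(5639964 + (608 - 1*4272)) = 1/(5639964 + (608 - 4272)) = 1/(5639964 - 3664) = 1/5636300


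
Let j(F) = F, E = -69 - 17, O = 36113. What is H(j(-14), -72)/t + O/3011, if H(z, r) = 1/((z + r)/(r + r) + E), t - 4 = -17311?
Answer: 427019167639/35603650797 ≈ 11.994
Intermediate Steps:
E = -86
t = -17307 (t = 4 - 17311 = -17307)
H(z, r) = 1/(-86 + (r + z)/(2*r)) (H(z, r) = 1/((z + r)/(r + r) - 86) = 1/((r + z)/((2*r)) - 86) = 1/((r + z)*(1/(2*r)) - 86) = 1/((r + z)/(2*r) - 86) = 1/(-86 + (r + z)/(2*r)))
H(j(-14), -72)/t + O/3011 = (2*(-72)/(-14 - 171*(-72)))/(-17307) + 36113/3011 = (2*(-72)/(-14 + 12312))*(-1/17307) + 36113*(1/3011) = (2*(-72)/12298)*(-1/17307) + 36113/3011 = (2*(-72)*(1/12298))*(-1/17307) + 36113/3011 = -72/6149*(-1/17307) + 36113/3011 = 8/11824527 + 36113/3011 = 427019167639/35603650797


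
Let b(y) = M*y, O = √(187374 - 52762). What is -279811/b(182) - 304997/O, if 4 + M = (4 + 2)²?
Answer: -39973/832 - 304997*√33653/67306 ≈ -879.34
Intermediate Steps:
M = 32 (M = -4 + (4 + 2)² = -4 + 6² = -4 + 36 = 32)
O = 2*√33653 (O = √134612 = 2*√33653 ≈ 366.90)
b(y) = 32*y
-279811/b(182) - 304997/O = -279811/(32*182) - 304997*√33653/67306 = -279811/5824 - 304997*√33653/67306 = -279811*1/5824 - 304997*√33653/67306 = -39973/832 - 304997*√33653/67306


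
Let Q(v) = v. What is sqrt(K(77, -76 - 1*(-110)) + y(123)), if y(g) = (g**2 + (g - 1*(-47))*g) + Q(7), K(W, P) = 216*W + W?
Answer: sqrt(52755) ≈ 229.68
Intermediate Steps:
K(W, P) = 217*W
y(g) = 7 + g**2 + g*(47 + g) (y(g) = (g**2 + (g - 1*(-47))*g) + 7 = (g**2 + (g + 47)*g) + 7 = (g**2 + (47 + g)*g) + 7 = (g**2 + g*(47 + g)) + 7 = 7 + g**2 + g*(47 + g))
sqrt(K(77, -76 - 1*(-110)) + y(123)) = sqrt(217*77 + (7 + 2*123**2 + 47*123)) = sqrt(16709 + (7 + 2*15129 + 5781)) = sqrt(16709 + (7 + 30258 + 5781)) = sqrt(16709 + 36046) = sqrt(52755)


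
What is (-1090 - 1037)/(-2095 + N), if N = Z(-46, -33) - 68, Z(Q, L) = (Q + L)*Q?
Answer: -2127/1471 ≈ -1.4460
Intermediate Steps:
Z(Q, L) = Q*(L + Q) (Z(Q, L) = (L + Q)*Q = Q*(L + Q))
N = 3566 (N = -46*(-33 - 46) - 68 = -46*(-79) - 68 = 3634 - 68 = 3566)
(-1090 - 1037)/(-2095 + N) = (-1090 - 1037)/(-2095 + 3566) = -2127/1471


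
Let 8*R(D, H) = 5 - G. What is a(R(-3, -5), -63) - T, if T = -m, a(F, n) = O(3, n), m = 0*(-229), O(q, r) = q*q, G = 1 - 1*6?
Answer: 9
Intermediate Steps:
G = -5 (G = 1 - 6 = -5)
O(q, r) = q²
m = 0
R(D, H) = 5/4 (R(D, H) = (5 - 1*(-5))/8 = (5 + 5)/8 = (⅛)*10 = 5/4)
a(F, n) = 9 (a(F, n) = 3² = 9)
T = 0 (T = -1*0 = 0)
a(R(-3, -5), -63) - T = 9 - 1*0 = 9 + 0 = 9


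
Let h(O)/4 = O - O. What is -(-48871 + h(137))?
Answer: 48871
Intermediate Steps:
h(O) = 0 (h(O) = 4*(O - O) = 4*0 = 0)
-(-48871 + h(137)) = -(-48871 + 0) = -1*(-48871) = 48871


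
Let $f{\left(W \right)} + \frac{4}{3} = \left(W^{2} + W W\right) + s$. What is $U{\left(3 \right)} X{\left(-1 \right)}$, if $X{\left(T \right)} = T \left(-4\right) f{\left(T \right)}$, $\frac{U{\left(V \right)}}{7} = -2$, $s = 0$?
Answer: $- \frac{112}{3} \approx -37.333$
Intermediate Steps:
$U{\left(V \right)} = -14$ ($U{\left(V \right)} = 7 \left(-2\right) = -14$)
$f{\left(W \right)} = - \frac{4}{3} + 2 W^{2}$ ($f{\left(W \right)} = - \frac{4}{3} + \left(\left(W^{2} + W W\right) + 0\right) = - \frac{4}{3} + \left(\left(W^{2} + W^{2}\right) + 0\right) = - \frac{4}{3} + \left(2 W^{2} + 0\right) = - \frac{4}{3} + 2 W^{2}$)
$X{\left(T \right)} = - 4 T \left(- \frac{4}{3} + 2 T^{2}\right)$ ($X{\left(T \right)} = T \left(-4\right) \left(- \frac{4}{3} + 2 T^{2}\right) = - 4 T \left(- \frac{4}{3} + 2 T^{2}\right)$)
$U{\left(3 \right)} X{\left(-1 \right)} = - 14 \cdot 8 \left(-1\right) \left(\frac{2}{3} - \left(-1\right)^{2}\right) = - 14 \cdot 8 \left(-1\right) \left(\frac{2}{3} - 1\right) = - 14 \cdot 8 \left(-1\right) \left(- \frac{1}{3}\right) = \left(-14\right) \frac{8}{3} = - \frac{112}{3}$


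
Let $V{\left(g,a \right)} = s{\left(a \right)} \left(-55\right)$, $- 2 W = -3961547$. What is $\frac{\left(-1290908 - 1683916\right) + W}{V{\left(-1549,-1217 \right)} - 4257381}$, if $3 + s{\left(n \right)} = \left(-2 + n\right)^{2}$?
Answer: $\frac{1988101}{171970142} \approx 0.011561$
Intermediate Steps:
$W = \frac{3961547}{2}$ ($W = \left(- \frac{1}{2}\right) \left(-3961547\right) = \frac{3961547}{2} \approx 1.9808 \cdot 10^{6}$)
$s{\left(n \right)} = -3 + \left(-2 + n\right)^{2}$
$V{\left(g,a \right)} = 165 - 55 \left(-2 + a\right)^{2}$ ($V{\left(g,a \right)} = \left(-3 + \left(-2 + a\right)^{2}\right) \left(-55\right) = 165 - 55 \left(-2 + a\right)^{2}$)
$\frac{\left(-1290908 - 1683916\right) + W}{V{\left(-1549,-1217 \right)} - 4257381} = \frac{\left(-1290908 - 1683916\right) + \frac{3961547}{2}}{\left(165 - 55 \left(-2 - 1217\right)^{2}\right) - 4257381} = \frac{\left(-1290908 - 1683916\right) + \frac{3961547}{2}}{\left(165 - 55 \left(-1219\right)^{2}\right) - 4257381} = \frac{-2974824 + \frac{3961547}{2}}{\left(165 - 81727855\right) - 4257381} = - \frac{1988101}{2 \left(\left(165 - 81727855\right) - 4257381\right)} = - \frac{1988101}{2 \left(-81727690 - 4257381\right)} = - \frac{1988101}{2 \left(-85985071\right)} = \left(- \frac{1988101}{2}\right) \left(- \frac{1}{85985071}\right) = \frac{1988101}{171970142}$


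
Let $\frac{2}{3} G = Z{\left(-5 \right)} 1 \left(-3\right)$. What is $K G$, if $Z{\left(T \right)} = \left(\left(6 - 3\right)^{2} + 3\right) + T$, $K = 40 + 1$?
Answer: $- \frac{2583}{2} \approx -1291.5$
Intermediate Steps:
$K = 41$
$Z{\left(T \right)} = 12 + T$ ($Z{\left(T \right)} = \left(3^{2} + 3\right) + T = \left(9 + 3\right) + T = 12 + T$)
$G = - \frac{63}{2}$ ($G = \frac{3 \left(12 - 5\right) 1 \left(-3\right)}{2} = \frac{3 \cdot 7 \left(-3\right)}{2} = \frac{3}{2} \left(-21\right) = - \frac{63}{2} \approx -31.5$)
$K G = 41 \left(- \frac{63}{2}\right) = - \frac{2583}{2}$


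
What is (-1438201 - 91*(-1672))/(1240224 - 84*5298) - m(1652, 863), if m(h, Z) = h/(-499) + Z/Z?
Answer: 91705975/132266936 ≈ 0.69334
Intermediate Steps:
m(h, Z) = 1 - h/499 (m(h, Z) = h*(-1/499) + 1 = -h/499 + 1 = 1 - h/499)
(-1438201 - 91*(-1672))/(1240224 - 84*5298) - m(1652, 863) = (-1438201 - 91*(-1672))/(1240224 - 84*5298) - (1 - 1/499*1652) = (-1438201 + 152152)/(1240224 - 445032) - (1 - 1652/499) = -1286049/795192 - 1*(-1153/499) = -1286049*1/795192 + 1153/499 = -428683/265064 + 1153/499 = 91705975/132266936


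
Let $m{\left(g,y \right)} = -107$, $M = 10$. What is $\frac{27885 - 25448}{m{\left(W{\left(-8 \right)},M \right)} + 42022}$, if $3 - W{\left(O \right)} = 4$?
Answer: $\frac{2437}{41915} \approx 0.058141$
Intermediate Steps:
$W{\left(O \right)} = -1$ ($W{\left(O \right)} = 3 - 4 = -1$)
$\frac{27885 - 25448}{m{\left(W{\left(-8 \right)},M \right)} + 42022} = \frac{27885 - 25448}{-107 + 42022} = \frac{2437}{41915}$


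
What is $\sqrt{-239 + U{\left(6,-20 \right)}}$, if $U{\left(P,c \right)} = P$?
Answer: $i \sqrt{233} \approx 15.264 i$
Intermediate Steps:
$\sqrt{-239 + U{\left(6,-20 \right)}} = \sqrt{-239 + 6} = \sqrt{-233} = i \sqrt{233}$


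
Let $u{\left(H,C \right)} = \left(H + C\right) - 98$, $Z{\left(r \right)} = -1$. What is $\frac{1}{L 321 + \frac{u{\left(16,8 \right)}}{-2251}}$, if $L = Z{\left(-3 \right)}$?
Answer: $- \frac{2251}{722497} \approx -0.0031156$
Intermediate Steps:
$L = -1$
$u{\left(H,C \right)} = -98 + C + H$ ($u{\left(H,C \right)} = \left(C + H\right) - 98 = -98 + C + H$)
$\frac{1}{L 321 + \frac{u{\left(16,8 \right)}}{-2251}} = \frac{1}{\left(-1\right) 321 + \frac{-98 + 8 + 16}{-2251}} = \frac{1}{-321 - - \frac{74}{2251}} = \frac{1}{-321 + \frac{74}{2251}} = \frac{1}{- \frac{722497}{2251}} = - \frac{2251}{722497}$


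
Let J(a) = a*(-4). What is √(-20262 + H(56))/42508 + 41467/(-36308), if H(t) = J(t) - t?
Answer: -41467/36308 + I*√20542/42508 ≈ -1.1421 + 0.0033717*I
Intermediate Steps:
J(a) = -4*a
H(t) = -5*t (H(t) = -4*t - t = -5*t)
√(-20262 + H(56))/42508 + 41467/(-36308) = √(-20262 - 5*56)/42508 + 41467/(-36308) = √(-20262 - 280)*(1/42508) + 41467*(-1/36308) = √(-20542)*(1/42508) - 41467/36308 = (I*√20542)*(1/42508) - 41467/36308 = I*√20542/42508 - 41467/36308 = -41467/36308 + I*√20542/42508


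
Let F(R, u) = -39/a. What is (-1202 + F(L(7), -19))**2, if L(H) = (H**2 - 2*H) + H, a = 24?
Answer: 92717641/64 ≈ 1.4487e+6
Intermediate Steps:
L(H) = H**2 - H
F(R, u) = -13/8 (F(R, u) = -39/24 = -39*1/24 = -13/8)
(-1202 + F(L(7), -19))**2 = (-1202 - 13/8)**2 = (-9629/8)**2 = 92717641/64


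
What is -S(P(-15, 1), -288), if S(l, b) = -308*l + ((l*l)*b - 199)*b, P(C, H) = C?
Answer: -18724332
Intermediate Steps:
S(l, b) = -308*l + b*(-199 + b*l²) (S(l, b) = -308*l + (l²*b - 199)*b = -308*l + (b*l² - 199)*b = -308*l + (-199 + b*l²)*b = -308*l + b*(-199 + b*l²))
-S(P(-15, 1), -288) = -(-308*(-15) - 199*(-288) + (-288)²*(-15)²) = -(4620 + 57312 + 82944*225) = -(4620 + 57312 + 18662400) = -1*18724332 = -18724332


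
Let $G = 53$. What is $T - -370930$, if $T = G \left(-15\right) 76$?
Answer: $310510$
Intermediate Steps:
$T = -60420$ ($T = 53 \left(-15\right) 76 = \left(-795\right) 76 = -60420$)
$T - -370930 = -60420 - -370930 = -60420 + 370930 = 310510$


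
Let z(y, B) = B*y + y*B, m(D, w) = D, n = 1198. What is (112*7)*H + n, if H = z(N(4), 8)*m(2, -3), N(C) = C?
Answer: 101550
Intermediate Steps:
z(y, B) = 2*B*y (z(y, B) = B*y + B*y = 2*B*y)
H = 128 (H = (2*8*4)*2 = 64*2 = 128)
(112*7)*H + n = (112*7)*128 + 1198 = 784*128 + 1198 = 100352 + 1198 = 101550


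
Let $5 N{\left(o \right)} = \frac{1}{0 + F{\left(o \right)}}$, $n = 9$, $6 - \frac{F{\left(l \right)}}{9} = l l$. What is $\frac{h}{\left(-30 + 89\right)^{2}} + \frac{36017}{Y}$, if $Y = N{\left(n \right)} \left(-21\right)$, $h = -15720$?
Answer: $\frac{141046964085}{24367} \approx 5.7884 \cdot 10^{6}$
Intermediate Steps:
$F{\left(l \right)} = 54 - 9 l^{2}$ ($F{\left(l \right)} = 54 - 9 l l = 54 - 9 l^{2}$)
$N{\left(o \right)} = \frac{1}{5 \left(54 - 9 o^{2}\right)}$ ($N{\left(o \right)} = \frac{1}{5 \left(0 - \left(-54 + 9 o^{2}\right)\right)} = \frac{1}{5 \left(54 - 9 o^{2}\right)}$)
$Y = \frac{7}{1125}$ ($Y = - \frac{1}{-270 + 45 \cdot 9^{2}} \left(-21\right) = - \frac{1}{-270 + 45 \cdot 81} \left(-21\right) = - \frac{1}{-270 + 3645} \left(-21\right) = - \frac{1}{3375} \left(-21\right) = \left(-1\right) \frac{1}{3375} \left(-21\right) = \left(- \frac{1}{3375}\right) \left(-21\right) = \frac{7}{1125} \approx 0.0062222$)
$\frac{h}{\left(-30 + 89\right)^{2}} + \frac{36017}{Y} = - \frac{15720}{\left(-30 + 89\right)^{2}} + \frac{36017}{\frac{7}{1125}} = - \frac{15720}{59^{2}} + 36017 \cdot \frac{1125}{7} = - \frac{15720}{3481} + \frac{40519125}{7} = \frac{141046964085}{24367}$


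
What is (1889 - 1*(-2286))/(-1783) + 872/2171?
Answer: -7509149/3870893 ≈ -1.9399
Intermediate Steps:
(1889 - 1*(-2286))/(-1783) + 872/2171 = (1889 + 2286)*(-1/1783) + 872*(1/2171) = 4175*(-1/1783) + 872/2171 = -4175/1783 + 872/2171 = -7509149/3870893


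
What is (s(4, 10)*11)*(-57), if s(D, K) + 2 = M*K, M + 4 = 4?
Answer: 1254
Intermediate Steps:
M = 0 (M = -4 + 4 = 0)
s(D, K) = -2 (s(D, K) = -2 + 0*K = -2 + 0 = -2)
(s(4, 10)*11)*(-57) = -2*11*(-57) = -22*(-57) = 1254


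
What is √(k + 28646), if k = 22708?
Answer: 9*√634 ≈ 226.61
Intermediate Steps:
√(k + 28646) = √(22708 + 28646) = √51354 = 9*√634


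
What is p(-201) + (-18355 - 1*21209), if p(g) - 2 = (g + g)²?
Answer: 122042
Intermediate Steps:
p(g) = 2 + 4*g² (p(g) = 2 + (g + g)² = 2 + (2*g)² = 2 + 4*g²)
p(-201) + (-18355 - 1*21209) = (2 + 4*(-201)²) + (-18355 - 1*21209) = (2 + 4*40401) + (-18355 - 21209) = (2 + 161604) - 39564 = 161606 - 39564 = 122042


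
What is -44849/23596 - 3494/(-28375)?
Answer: -1190145951/669536500 ≈ -1.7776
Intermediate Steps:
-44849/23596 - 3494/(-28375) = -44849*1/23596 - 3494*(-1/28375) = -44849/23596 + 3494/28375 = -1190145951/669536500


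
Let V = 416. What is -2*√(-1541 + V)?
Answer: -30*I*√5 ≈ -67.082*I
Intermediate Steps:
-2*√(-1541 + V) = -2*√(-1541 + 416) = -30*I*√5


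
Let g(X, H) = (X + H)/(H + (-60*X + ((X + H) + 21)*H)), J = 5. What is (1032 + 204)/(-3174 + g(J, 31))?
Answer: -77147/198109 ≈ -0.38942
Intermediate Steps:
g(X, H) = (H + X)/(H - 60*X + H*(21 + H + X)) (g(X, H) = (H + X)/(H + (-60*X + ((H + X) + 21)*H)) = (H + X)/(H + (-60*X + (21 + H + X)*H)) = (H + X)/(H + (-60*X + H*(21 + H + X))) = (H + X)/(H - 60*X + H*(21 + H + X)))
(1032 + 204)/(-3174 + g(J, 31)) = (1032 + 204)/(-3174 + (31 + 5)/(31**2 - 60*5 + 22*31 + 31*5)) = 1236/(-3174 + 36/(961 - 300 + 682 + 155)) = 1236/(-3174 + 36/1498) = 1236/(-3174 + (1/1498)*36) = 1236/(-3174 + 18/749) = 1236/(-2377308/749) = 1236*(-749/2377308) = -77147/198109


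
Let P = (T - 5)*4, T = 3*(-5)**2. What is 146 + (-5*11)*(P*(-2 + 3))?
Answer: -15254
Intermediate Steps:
T = 75 (T = 3*25 = 75)
P = 280 (P = (75 - 5)*4 = 70*4 = 280)
146 + (-5*11)*(P*(-2 + 3)) = 146 + (-5*11)*(280*(-2 + 3)) = 146 - 15400 = -15254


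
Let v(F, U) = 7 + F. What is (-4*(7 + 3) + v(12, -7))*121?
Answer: -2541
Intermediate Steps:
(-4*(7 + 3) + v(12, -7))*121 = (-4*(7 + 3) + (7 + 12))*121 = (-4*10 + 19)*121 = (-40 + 19)*121 = -21*121 = -2541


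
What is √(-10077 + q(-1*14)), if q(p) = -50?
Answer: I*√10127 ≈ 100.63*I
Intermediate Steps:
√(-10077 + q(-1*14)) = √(-10077 - 50) = √(-10127) = I*√10127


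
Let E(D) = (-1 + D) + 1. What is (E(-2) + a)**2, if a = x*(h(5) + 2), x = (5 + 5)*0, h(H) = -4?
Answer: 4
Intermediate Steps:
E(D) = D
x = 0 (x = 10*0 = 0)
a = 0 (a = 0*(-4 + 2) = 0*(-2) = 0)
(E(-2) + a)**2 = (-2 + 0)**2 = (-2)**2 = 4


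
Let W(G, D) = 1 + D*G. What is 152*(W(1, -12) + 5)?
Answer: -912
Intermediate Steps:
152*(W(1, -12) + 5) = 152*((1 - 12*1) + 5) = 152*((1 - 12) + 5) = 152*(-11 + 5) = 152*(-6) = -912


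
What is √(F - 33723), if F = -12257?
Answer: 22*I*√95 ≈ 214.43*I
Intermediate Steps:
√(F - 33723) = √(-12257 - 33723) = √(-45980) = 22*I*√95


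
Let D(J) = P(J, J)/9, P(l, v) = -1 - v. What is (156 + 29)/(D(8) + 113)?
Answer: 185/112 ≈ 1.6518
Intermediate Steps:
D(J) = -1/9 - J/9 (D(J) = (-1 - J)/9 = (-1 - J)*(1/9) = -1/9 - J/9)
(156 + 29)/(D(8) + 113) = (156 + 29)/((-1/9 - 1/9*8) + 113) = 185/((-1/9 - 8/9) + 113) = 185/(-1 + 113) = 185/112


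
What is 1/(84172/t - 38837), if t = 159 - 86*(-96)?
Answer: -765/29702653 ≈ -2.5755e-5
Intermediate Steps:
t = 8415 (t = 159 + 8256 = 8415)
1/(84172/t - 38837) = 1/(84172/8415 - 38837) = 1/(84172*(1/8415) - 38837) = 1/(7652/765 - 38837) = 1/(-29702653/765) = -765/29702653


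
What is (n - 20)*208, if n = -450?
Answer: -97760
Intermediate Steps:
(n - 20)*208 = (-450 - 20)*208 = -470*208 = -97760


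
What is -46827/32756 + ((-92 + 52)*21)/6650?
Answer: -254823/163780 ≈ -1.5559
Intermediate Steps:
-46827/32756 + ((-92 + 52)*21)/6650 = -46827*1/32756 - 40*21*(1/6650) = -46827/32756 - 840*1/6650 = -46827/32756 - 12/95 = -254823/163780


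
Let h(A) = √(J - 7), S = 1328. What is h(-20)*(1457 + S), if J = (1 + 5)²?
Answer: 2785*√29 ≈ 14998.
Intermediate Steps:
J = 36 (J = 6² = 36)
h(A) = √29 (h(A) = √(36 - 7) = √29)
h(-20)*(1457 + S) = √29*(1457 + 1328) = √29*2785 = 2785*√29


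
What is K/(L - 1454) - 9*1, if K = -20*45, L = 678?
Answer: -1521/194 ≈ -7.8402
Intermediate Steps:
K = -900
K/(L - 1454) - 9*1 = -900/(678 - 1454) - 9*1 = -900/(-776) - 9 = -900*(-1/776) - 9 = 225/194 - 9 = -1521/194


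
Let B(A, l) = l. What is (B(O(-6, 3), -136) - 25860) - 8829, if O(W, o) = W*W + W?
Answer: -34825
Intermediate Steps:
O(W, o) = W + W² (O(W, o) = W² + W = W + W²)
(B(O(-6, 3), -136) - 25860) - 8829 = (-136 - 25860) - 8829 = -25996 - 8829 = -34825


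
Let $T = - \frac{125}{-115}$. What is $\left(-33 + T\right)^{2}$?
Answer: $\frac{538756}{529} \approx 1018.4$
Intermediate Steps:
$T = \frac{25}{23}$ ($T = \left(-125\right) \left(- \frac{1}{115}\right) = \frac{25}{23} \approx 1.087$)
$\left(-33 + T\right)^{2} = \left(-33 + \frac{25}{23}\right)^{2} = \left(- \frac{734}{23}\right)^{2} = \frac{538756}{529}$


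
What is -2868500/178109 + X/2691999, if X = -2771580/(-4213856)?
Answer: -2711615989885226815/168367864622390808 ≈ -16.105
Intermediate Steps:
X = 692895/1053464 (X = -2771580*(-1/4213856) = 692895/1053464 ≈ 0.65773)
-2868500/178109 + X/2691999 = -2868500/178109 + (692895/1053464)/2691999 = -2868500*1/178109 + (692895/1053464)*(1/2691999) = -2868500/178109 + 230965/945308011512 = -2711615989885226815/168367864622390808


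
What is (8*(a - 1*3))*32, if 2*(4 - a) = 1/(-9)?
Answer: 2432/9 ≈ 270.22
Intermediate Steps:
a = 73/18 (a = 4 - ½/(-9) = 4 - ½*(-⅑) = 4 + 1/18 = 73/18 ≈ 4.0556)
(8*(a - 1*3))*32 = (8*(73/18 - 1*3))*32 = (8*(73/18 - 3))*32 = (8*(19/18))*32 = (76/9)*32 = 2432/9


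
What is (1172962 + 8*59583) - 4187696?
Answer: -2538070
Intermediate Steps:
(1172962 + 8*59583) - 4187696 = (1172962 + 476664) - 4187696 = 1649626 - 4187696 = -2538070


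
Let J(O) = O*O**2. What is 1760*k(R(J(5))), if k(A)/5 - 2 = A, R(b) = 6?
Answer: 70400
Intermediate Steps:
J(O) = O**3
k(A) = 10 + 5*A
1760*k(R(J(5))) = 1760*(10 + 5*6) = 1760*(10 + 30) = 1760*40 = 70400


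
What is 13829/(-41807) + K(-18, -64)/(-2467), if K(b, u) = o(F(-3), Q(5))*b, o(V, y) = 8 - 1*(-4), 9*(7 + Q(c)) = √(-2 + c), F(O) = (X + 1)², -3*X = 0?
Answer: -25085831/103137869 ≈ -0.24323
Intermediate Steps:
X = 0 (X = -⅓*0 = 0)
F(O) = 1 (F(O) = (0 + 1)² = 1² = 1)
Q(c) = -7 + √(-2 + c)/9
o(V, y) = 12 (o(V, y) = 8 + 4 = 12)
K(b, u) = 12*b
13829/(-41807) + K(-18, -64)/(-2467) = 13829/(-41807) + (12*(-18))/(-2467) = 13829*(-1/41807) - 216*(-1/2467) = -13829/41807 + 216/2467 = -25085831/103137869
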